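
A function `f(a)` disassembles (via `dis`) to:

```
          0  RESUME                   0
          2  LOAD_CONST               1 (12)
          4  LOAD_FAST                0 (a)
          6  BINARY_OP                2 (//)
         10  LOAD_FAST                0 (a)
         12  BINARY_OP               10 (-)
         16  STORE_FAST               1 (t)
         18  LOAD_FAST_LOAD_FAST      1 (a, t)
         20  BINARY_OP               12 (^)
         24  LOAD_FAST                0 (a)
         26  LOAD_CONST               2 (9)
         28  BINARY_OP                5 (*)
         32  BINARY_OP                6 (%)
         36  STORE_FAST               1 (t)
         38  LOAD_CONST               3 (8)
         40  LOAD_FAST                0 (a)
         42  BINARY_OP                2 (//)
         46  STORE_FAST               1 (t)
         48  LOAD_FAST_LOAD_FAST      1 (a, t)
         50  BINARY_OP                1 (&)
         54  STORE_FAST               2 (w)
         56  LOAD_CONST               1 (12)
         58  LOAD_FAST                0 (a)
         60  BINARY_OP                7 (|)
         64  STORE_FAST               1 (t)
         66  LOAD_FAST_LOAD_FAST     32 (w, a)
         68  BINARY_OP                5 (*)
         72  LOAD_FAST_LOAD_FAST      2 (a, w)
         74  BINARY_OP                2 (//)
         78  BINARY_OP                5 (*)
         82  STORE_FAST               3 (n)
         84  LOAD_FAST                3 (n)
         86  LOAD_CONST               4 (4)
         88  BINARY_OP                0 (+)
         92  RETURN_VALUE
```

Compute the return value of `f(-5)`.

LOAD_CONST → push 12. Stack: [12]
LOAD_FAST a → push -5. Stack: [12, -5]
BINARY_OP // → 12 // -5 = -3. Stack: [-3]
LOAD_FAST a → push -5. Stack: [-3, -5]
BINARY_OP - → -3 - -5 = 2. Stack: [2]
STORE_FAST t → t=2. Stack: []
LOAD_FAST_LOAD_FAST a,t → push -5,2. Stack: [-5, 2]
BINARY_OP ^ → -5 ^ 2 = -7. Stack: [-7]
LOAD_FAST a → push -5. Stack: [-7, -5]
LOAD_CONST → push 9. Stack: [-7, -5, 9]
BINARY_OP * → -5 * 9 = -45. Stack: [-7, -45]
BINARY_OP % → -7 % -45 = -7. Stack: [-7]
STORE_FAST t → t=-7. Stack: []
LOAD_CONST → push 8. Stack: [8]
LOAD_FAST a → push -5. Stack: [8, -5]
BINARY_OP // → 8 // -5 = -2. Stack: [-2]
STORE_FAST t → t=-2. Stack: []
LOAD_FAST_LOAD_FAST a,t → push -5,-2. Stack: [-5, -2]
BINARY_OP & → -5 & -2 = -6. Stack: [-6]
STORE_FAST w → w=-6. Stack: []
LOAD_CONST → push 12. Stack: [12]
LOAD_FAST a → push -5. Stack: [12, -5]
BINARY_OP | → 12 | -5 = -1. Stack: [-1]
STORE_FAST t → t=-1. Stack: []
LOAD_FAST_LOAD_FAST w,a → push -6,-5. Stack: [-6, -5]
BINARY_OP * → -6 * -5 = 30. Stack: [30]
LOAD_FAST_LOAD_FAST a,w → push -5,-6. Stack: [30, -5, -6]
BINARY_OP // → -5 // -6 = 0. Stack: [30, 0]
BINARY_OP * → 30 * 0 = 0. Stack: [0]
STORE_FAST n → n=0. Stack: []
LOAD_FAST n → push 0. Stack: [0]
LOAD_CONST → push 4. Stack: [0, 4]
BINARY_OP + → 0 + 4 = 4. Stack: [4]
RETURN_VALUE → return 4.

4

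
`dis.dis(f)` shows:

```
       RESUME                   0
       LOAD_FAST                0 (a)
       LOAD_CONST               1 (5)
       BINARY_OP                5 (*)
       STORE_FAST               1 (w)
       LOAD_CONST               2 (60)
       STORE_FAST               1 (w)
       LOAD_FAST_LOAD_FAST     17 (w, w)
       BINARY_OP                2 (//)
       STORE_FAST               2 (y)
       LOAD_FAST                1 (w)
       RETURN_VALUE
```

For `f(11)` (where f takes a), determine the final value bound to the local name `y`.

1

LOAD_FAST a → push 11. Stack: [11]
LOAD_CONST → push 5. Stack: [11, 5]
BINARY_OP * → 11 * 5 = 55. Stack: [55]
STORE_FAST w → w=55. Stack: []
LOAD_CONST → push 60. Stack: [60]
STORE_FAST w → w=60. Stack: []
LOAD_FAST_LOAD_FAST w,w → push 60,60. Stack: [60, 60]
BINARY_OP // → 60 // 60 = 1. Stack: [1]
STORE_FAST y → y=1. Stack: []
LOAD_FAST w → push 60. Stack: [60]
RETURN_VALUE → return 60.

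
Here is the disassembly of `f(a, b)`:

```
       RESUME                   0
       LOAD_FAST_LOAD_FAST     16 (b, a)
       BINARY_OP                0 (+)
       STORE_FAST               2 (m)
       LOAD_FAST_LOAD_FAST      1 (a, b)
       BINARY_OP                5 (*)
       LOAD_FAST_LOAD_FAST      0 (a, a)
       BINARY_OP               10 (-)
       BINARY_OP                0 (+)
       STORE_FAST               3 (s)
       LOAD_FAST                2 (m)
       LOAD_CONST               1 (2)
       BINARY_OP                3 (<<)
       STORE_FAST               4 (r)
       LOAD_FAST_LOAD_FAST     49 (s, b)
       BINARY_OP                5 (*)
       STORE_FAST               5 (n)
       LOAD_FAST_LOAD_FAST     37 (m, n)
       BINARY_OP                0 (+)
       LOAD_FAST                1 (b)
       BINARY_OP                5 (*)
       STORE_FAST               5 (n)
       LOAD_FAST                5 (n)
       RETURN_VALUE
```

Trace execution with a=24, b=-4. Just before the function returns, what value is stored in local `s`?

LOAD_FAST_LOAD_FAST b,a → push -4,24. Stack: [-4, 24]
BINARY_OP + → -4 + 24 = 20. Stack: [20]
STORE_FAST m → m=20. Stack: []
LOAD_FAST_LOAD_FAST a,b → push 24,-4. Stack: [24, -4]
BINARY_OP * → 24 * -4 = -96. Stack: [-96]
LOAD_FAST_LOAD_FAST a,a → push 24,24. Stack: [-96, 24, 24]
BINARY_OP - → 24 - 24 = 0. Stack: [-96, 0]
BINARY_OP + → -96 + 0 = -96. Stack: [-96]
STORE_FAST s → s=-96. Stack: []
LOAD_FAST m → push 20. Stack: [20]
LOAD_CONST → push 2. Stack: [20, 2]
BINARY_OP << → 20 << 2 = 80. Stack: [80]
STORE_FAST r → r=80. Stack: []
LOAD_FAST_LOAD_FAST s,b → push -96,-4. Stack: [-96, -4]
BINARY_OP * → -96 * -4 = 384. Stack: [384]
STORE_FAST n → n=384. Stack: []
LOAD_FAST_LOAD_FAST m,n → push 20,384. Stack: [20, 384]
BINARY_OP + → 20 + 384 = 404. Stack: [404]
LOAD_FAST b → push -4. Stack: [404, -4]
BINARY_OP * → 404 * -4 = -1616. Stack: [-1616]
STORE_FAST n → n=-1616. Stack: []
LOAD_FAST n → push -1616. Stack: [-1616]
RETURN_VALUE → return -1616.

-96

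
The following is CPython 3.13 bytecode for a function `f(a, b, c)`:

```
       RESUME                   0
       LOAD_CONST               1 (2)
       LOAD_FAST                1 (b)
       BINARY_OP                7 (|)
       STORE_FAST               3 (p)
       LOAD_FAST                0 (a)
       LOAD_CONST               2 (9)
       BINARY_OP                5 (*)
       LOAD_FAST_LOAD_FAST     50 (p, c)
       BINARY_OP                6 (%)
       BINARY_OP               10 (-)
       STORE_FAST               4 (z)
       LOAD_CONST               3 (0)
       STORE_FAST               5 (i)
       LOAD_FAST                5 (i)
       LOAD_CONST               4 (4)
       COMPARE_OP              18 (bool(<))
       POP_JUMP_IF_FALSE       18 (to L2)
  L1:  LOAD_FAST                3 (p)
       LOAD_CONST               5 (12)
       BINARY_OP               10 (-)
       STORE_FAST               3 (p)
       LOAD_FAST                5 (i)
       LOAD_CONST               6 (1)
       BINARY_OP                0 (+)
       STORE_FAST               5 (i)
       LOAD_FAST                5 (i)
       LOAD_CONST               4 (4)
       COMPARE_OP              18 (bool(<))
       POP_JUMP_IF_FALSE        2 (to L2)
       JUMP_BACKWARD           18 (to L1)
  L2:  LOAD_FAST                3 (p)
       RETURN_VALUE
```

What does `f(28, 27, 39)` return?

-21

LOAD_CONST → push 2. Stack: [2]
LOAD_FAST b → push 27. Stack: [2, 27]
BINARY_OP | → 2 | 27 = 27. Stack: [27]
STORE_FAST p → p=27. Stack: []
LOAD_FAST a → push 28. Stack: [28]
LOAD_CONST → push 9. Stack: [28, 9]
BINARY_OP * → 28 * 9 = 252. Stack: [252]
LOAD_FAST_LOAD_FAST p,c → push 27,39. Stack: [252, 27, 39]
BINARY_OP % → 27 % 39 = 27. Stack: [252, 27]
BINARY_OP - → 252 - 27 = 225. Stack: [225]
STORE_FAST z → z=225. Stack: []
LOAD_CONST → push 0. Stack: [0]
STORE_FAST i → i=0. Stack: []
LOAD_FAST i → push 0. Stack: [0]
LOAD_CONST → push 4. Stack: [0, 4]
COMPARE_OP bool(<) → 0 vs 4 = True. Stack: [True]
POP_JUMP_IF_FALSE → pop True; no jump. Stack: []
LOAD_FAST p → push 27. Stack: [27]
LOAD_CONST → push 12. Stack: [27, 12]
BINARY_OP - → 27 - 12 = 15. Stack: [15]
STORE_FAST p → p=15. Stack: []
LOAD_FAST i → push 0. Stack: [0]
LOAD_CONST → push 1. Stack: [0, 1]
BINARY_OP + → 0 + 1 = 1. Stack: [1]
STORE_FAST i → i=1. Stack: []
LOAD_FAST i → push 1. Stack: [1]
LOAD_CONST → push 4. Stack: [1, 4]
COMPARE_OP bool(<) → 1 vs 4 = True. Stack: [True]
POP_JUMP_IF_FALSE → pop True; no jump. Stack: []
LOAD_FAST p → push 15. Stack: [15]
LOAD_CONST → push 12. Stack: [15, 12]
BINARY_OP - → 15 - 12 = 3. Stack: [3]
STORE_FAST p → p=3. Stack: []
LOAD_FAST i → push 1. Stack: [1]
LOAD_CONST → push 1. Stack: [1, 1]
BINARY_OP + → 1 + 1 = 2. Stack: [2]
STORE_FAST i → i=2. Stack: []
LOAD_FAST i → push 2. Stack: [2]
LOAD_CONST → push 4. Stack: [2, 4]
COMPARE_OP bool(<) → 2 vs 4 = True. Stack: [True]
POP_JUMP_IF_FALSE → pop True; no jump. Stack: []
LOAD_FAST p → push 3. Stack: [3]
LOAD_CONST → push 12. Stack: [3, 12]
BINARY_OP - → 3 - 12 = -9. Stack: [-9]
STORE_FAST p → p=-9. Stack: []
LOAD_FAST i → push 2. Stack: [2]
LOAD_CONST → push 1. Stack: [2, 1]
BINARY_OP + → 2 + 1 = 3. Stack: [3]
STORE_FAST i → i=3. Stack: []
LOAD_FAST i → push 3. Stack: [3]
LOAD_CONST → push 4. Stack: [3, 4]
COMPARE_OP bool(<) → 3 vs 4 = True. Stack: [True]
POP_JUMP_IF_FALSE → pop True; no jump. Stack: []
LOAD_FAST p → push -9. Stack: [-9]
LOAD_CONST → push 12. Stack: [-9, 12]
BINARY_OP - → -9 - 12 = -21. Stack: [-21]
STORE_FAST p → p=-21. Stack: []
LOAD_FAST i → push 3. Stack: [3]
LOAD_CONST → push 1. Stack: [3, 1]
BINARY_OP + → 3 + 1 = 4. Stack: [4]
STORE_FAST i → i=4. Stack: []
LOAD_FAST i → push 4. Stack: [4]
LOAD_CONST → push 4. Stack: [4, 4]
COMPARE_OP bool(<) → 4 vs 4 = False. Stack: [False]
POP_JUMP_IF_FALSE → pop False; jump. Stack: []
LOAD_FAST p → push -21. Stack: [-21]
RETURN_VALUE → return -21.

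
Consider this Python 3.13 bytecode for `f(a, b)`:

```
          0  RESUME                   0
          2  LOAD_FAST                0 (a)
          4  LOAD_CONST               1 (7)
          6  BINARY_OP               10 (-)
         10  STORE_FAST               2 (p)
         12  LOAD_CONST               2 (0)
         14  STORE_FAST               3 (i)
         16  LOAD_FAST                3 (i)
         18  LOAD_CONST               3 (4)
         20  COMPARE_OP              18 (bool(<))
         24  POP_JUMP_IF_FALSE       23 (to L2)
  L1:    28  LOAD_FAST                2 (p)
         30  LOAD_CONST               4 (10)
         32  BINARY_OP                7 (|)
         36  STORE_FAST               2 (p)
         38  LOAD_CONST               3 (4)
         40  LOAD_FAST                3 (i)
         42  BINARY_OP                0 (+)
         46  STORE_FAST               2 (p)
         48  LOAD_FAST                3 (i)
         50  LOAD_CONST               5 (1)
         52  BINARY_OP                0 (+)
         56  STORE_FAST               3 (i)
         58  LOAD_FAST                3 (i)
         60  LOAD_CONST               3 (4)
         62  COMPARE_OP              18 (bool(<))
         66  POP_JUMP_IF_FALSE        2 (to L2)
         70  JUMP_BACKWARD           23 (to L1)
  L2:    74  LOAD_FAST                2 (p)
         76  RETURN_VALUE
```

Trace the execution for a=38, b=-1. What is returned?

7

LOAD_FAST a → push 38
LOAD_CONST → push 7
BINARY_OP - → 38 - 7 = 31
STORE_FAST p → p=31
LOAD_CONST → push 0
STORE_FAST i → i=0
LOAD_FAST i → push 0
LOAD_CONST → push 4
COMPARE_OP bool(<) → 0 vs 4 = True
POP_JUMP_IF_FALSE → pop True; no jump
LOAD_FAST p → push 31
LOAD_CONST → push 10
BINARY_OP | → 31 | 10 = 31
STORE_FAST p → p=31
LOAD_CONST → push 4
LOAD_FAST i → push 0
BINARY_OP + → 4 + 0 = 4
STORE_FAST p → p=4
LOAD_FAST i → push 0
LOAD_CONST → push 1
BINARY_OP + → 0 + 1 = 1
STORE_FAST i → i=1
LOAD_FAST i → push 1
LOAD_CONST → push 4
COMPARE_OP bool(<) → 1 vs 4 = True
POP_JUMP_IF_FALSE → pop True; no jump
LOAD_FAST p → push 4
LOAD_CONST → push 10
BINARY_OP | → 4 | 10 = 14
STORE_FAST p → p=14
LOAD_CONST → push 4
LOAD_FAST i → push 1
BINARY_OP + → 4 + 1 = 5
STORE_FAST p → p=5
LOAD_FAST i → push 1
LOAD_CONST → push 1
BINARY_OP + → 1 + 1 = 2
STORE_FAST i → i=2
LOAD_FAST i → push 2
LOAD_CONST → push 4
COMPARE_OP bool(<) → 2 vs 4 = True
POP_JUMP_IF_FALSE → pop True; no jump
LOAD_FAST p → push 5
LOAD_CONST → push 10
BINARY_OP | → 5 | 10 = 15
STORE_FAST p → p=15
LOAD_CONST → push 4
LOAD_FAST i → push 2
BINARY_OP + → 4 + 2 = 6
STORE_FAST p → p=6
LOAD_FAST i → push 2
LOAD_CONST → push 1
BINARY_OP + → 2 + 1 = 3
STORE_FAST i → i=3
LOAD_FAST i → push 3
LOAD_CONST → push 4
COMPARE_OP bool(<) → 3 vs 4 = True
POP_JUMP_IF_FALSE → pop True; no jump
LOAD_FAST p → push 6
LOAD_CONST → push 10
BINARY_OP | → 6 | 10 = 14
STORE_FAST p → p=14
LOAD_CONST → push 4
LOAD_FAST i → push 3
BINARY_OP + → 4 + 3 = 7
STORE_FAST p → p=7
LOAD_FAST i → push 3
LOAD_CONST → push 1
BINARY_OP + → 3 + 1 = 4
STORE_FAST i → i=4
LOAD_FAST i → push 4
LOAD_CONST → push 4
COMPARE_OP bool(<) → 4 vs 4 = False
POP_JUMP_IF_FALSE → pop False; jump
LOAD_FAST p → push 7
RETURN_VALUE → return 7.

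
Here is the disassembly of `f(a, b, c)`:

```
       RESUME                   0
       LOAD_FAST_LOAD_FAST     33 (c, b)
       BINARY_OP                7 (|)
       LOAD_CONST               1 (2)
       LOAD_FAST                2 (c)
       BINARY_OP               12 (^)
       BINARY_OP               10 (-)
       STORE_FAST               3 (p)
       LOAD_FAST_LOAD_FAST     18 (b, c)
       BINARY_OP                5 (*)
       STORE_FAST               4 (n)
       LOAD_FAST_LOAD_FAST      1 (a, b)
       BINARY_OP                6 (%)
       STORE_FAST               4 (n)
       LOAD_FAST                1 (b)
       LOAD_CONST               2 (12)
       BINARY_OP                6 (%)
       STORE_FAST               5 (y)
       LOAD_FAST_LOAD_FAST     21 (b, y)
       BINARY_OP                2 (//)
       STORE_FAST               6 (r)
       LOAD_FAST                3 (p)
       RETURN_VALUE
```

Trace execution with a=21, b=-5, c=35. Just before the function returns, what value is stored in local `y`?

7

LOAD_FAST_LOAD_FAST c,b → push 35,-5. Stack: [35, -5]
BINARY_OP | → 35 | -5 = -5. Stack: [-5]
LOAD_CONST → push 2. Stack: [-5, 2]
LOAD_FAST c → push 35. Stack: [-5, 2, 35]
BINARY_OP ^ → 2 ^ 35 = 33. Stack: [-5, 33]
BINARY_OP - → -5 - 33 = -38. Stack: [-38]
STORE_FAST p → p=-38. Stack: []
LOAD_FAST_LOAD_FAST b,c → push -5,35. Stack: [-5, 35]
BINARY_OP * → -5 * 35 = -175. Stack: [-175]
STORE_FAST n → n=-175. Stack: []
LOAD_FAST_LOAD_FAST a,b → push 21,-5. Stack: [21, -5]
BINARY_OP % → 21 % -5 = -4. Stack: [-4]
STORE_FAST n → n=-4. Stack: []
LOAD_FAST b → push -5. Stack: [-5]
LOAD_CONST → push 12. Stack: [-5, 12]
BINARY_OP % → -5 % 12 = 7. Stack: [7]
STORE_FAST y → y=7. Stack: []
LOAD_FAST_LOAD_FAST b,y → push -5,7. Stack: [-5, 7]
BINARY_OP // → -5 // 7 = -1. Stack: [-1]
STORE_FAST r → r=-1. Stack: []
LOAD_FAST p → push -38. Stack: [-38]
RETURN_VALUE → return -38.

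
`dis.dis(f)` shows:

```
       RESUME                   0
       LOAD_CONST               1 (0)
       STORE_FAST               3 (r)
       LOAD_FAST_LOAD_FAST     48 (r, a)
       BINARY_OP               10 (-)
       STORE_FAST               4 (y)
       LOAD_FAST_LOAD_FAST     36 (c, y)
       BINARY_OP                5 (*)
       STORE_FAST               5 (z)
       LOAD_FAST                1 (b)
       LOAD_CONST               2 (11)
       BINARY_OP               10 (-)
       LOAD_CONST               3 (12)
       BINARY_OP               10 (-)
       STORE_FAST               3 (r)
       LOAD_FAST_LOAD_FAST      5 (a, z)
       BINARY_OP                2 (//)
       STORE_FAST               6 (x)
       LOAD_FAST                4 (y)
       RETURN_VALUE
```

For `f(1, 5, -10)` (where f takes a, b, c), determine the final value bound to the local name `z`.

10

LOAD_CONST → push 0. Stack: [0]
STORE_FAST r → r=0. Stack: []
LOAD_FAST_LOAD_FAST r,a → push 0,1. Stack: [0, 1]
BINARY_OP - → 0 - 1 = -1. Stack: [-1]
STORE_FAST y → y=-1. Stack: []
LOAD_FAST_LOAD_FAST c,y → push -10,-1. Stack: [-10, -1]
BINARY_OP * → -10 * -1 = 10. Stack: [10]
STORE_FAST z → z=10. Stack: []
LOAD_FAST b → push 5. Stack: [5]
LOAD_CONST → push 11. Stack: [5, 11]
BINARY_OP - → 5 - 11 = -6. Stack: [-6]
LOAD_CONST → push 12. Stack: [-6, 12]
BINARY_OP - → -6 - 12 = -18. Stack: [-18]
STORE_FAST r → r=-18. Stack: []
LOAD_FAST_LOAD_FAST a,z → push 1,10. Stack: [1, 10]
BINARY_OP // → 1 // 10 = 0. Stack: [0]
STORE_FAST x → x=0. Stack: []
LOAD_FAST y → push -1. Stack: [-1]
RETURN_VALUE → return -1.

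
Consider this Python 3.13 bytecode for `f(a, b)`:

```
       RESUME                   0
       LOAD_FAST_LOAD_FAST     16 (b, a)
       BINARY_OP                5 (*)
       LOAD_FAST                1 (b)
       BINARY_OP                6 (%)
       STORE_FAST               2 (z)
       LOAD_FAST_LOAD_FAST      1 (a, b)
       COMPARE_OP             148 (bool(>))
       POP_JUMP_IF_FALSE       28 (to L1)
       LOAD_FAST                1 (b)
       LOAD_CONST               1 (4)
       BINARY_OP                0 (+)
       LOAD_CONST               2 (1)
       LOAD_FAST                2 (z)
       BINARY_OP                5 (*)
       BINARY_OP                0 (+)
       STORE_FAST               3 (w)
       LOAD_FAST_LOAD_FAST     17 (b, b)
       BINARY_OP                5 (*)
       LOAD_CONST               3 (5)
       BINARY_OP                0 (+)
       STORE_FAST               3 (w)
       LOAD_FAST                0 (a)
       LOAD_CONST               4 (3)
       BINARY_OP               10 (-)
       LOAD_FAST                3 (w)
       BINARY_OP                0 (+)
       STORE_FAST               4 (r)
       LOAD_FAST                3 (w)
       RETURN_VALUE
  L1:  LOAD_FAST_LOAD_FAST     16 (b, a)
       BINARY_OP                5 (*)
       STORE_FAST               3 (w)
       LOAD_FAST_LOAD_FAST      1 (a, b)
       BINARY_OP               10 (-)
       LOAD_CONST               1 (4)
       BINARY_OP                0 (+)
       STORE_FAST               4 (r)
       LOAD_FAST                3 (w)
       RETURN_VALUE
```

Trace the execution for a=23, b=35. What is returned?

LOAD_FAST_LOAD_FAST b,a → push 35,23. Stack: [35, 23]
BINARY_OP * → 35 * 23 = 805. Stack: [805]
LOAD_FAST b → push 35. Stack: [805, 35]
BINARY_OP % → 805 % 35 = 0. Stack: [0]
STORE_FAST z → z=0. Stack: []
LOAD_FAST_LOAD_FAST a,b → push 23,35. Stack: [23, 35]
COMPARE_OP bool(>) → 23 vs 35 = False. Stack: [False]
POP_JUMP_IF_FALSE → pop False; jump. Stack: []
LOAD_FAST_LOAD_FAST b,a → push 35,23. Stack: [35, 23]
BINARY_OP * → 35 * 23 = 805. Stack: [805]
STORE_FAST w → w=805. Stack: []
LOAD_FAST_LOAD_FAST a,b → push 23,35. Stack: [23, 35]
BINARY_OP - → 23 - 35 = -12. Stack: [-12]
LOAD_CONST → push 4. Stack: [-12, 4]
BINARY_OP + → -12 + 4 = -8. Stack: [-8]
STORE_FAST r → r=-8. Stack: []
LOAD_FAST w → push 805. Stack: [805]
RETURN_VALUE → return 805.

805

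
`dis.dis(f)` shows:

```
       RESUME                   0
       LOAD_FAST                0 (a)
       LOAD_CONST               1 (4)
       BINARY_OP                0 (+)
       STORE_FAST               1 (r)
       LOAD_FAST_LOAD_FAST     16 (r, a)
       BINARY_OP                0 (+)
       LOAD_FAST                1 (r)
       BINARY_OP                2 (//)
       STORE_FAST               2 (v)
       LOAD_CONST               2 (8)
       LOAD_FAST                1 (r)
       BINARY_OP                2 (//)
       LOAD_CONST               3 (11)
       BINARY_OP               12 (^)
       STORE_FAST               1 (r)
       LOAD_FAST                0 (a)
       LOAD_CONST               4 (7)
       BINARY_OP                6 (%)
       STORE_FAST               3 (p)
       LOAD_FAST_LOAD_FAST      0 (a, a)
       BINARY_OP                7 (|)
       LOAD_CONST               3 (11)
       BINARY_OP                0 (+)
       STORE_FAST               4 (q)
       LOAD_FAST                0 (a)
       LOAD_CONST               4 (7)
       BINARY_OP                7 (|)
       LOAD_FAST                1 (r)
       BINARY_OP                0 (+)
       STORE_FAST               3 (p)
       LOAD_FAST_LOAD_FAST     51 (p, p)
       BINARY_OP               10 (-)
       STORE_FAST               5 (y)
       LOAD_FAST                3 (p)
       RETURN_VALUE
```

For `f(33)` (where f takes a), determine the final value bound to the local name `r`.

11

LOAD_FAST a → push 33. Stack: [33]
LOAD_CONST → push 4. Stack: [33, 4]
BINARY_OP + → 33 + 4 = 37. Stack: [37]
STORE_FAST r → r=37. Stack: []
LOAD_FAST_LOAD_FAST r,a → push 37,33. Stack: [37, 33]
BINARY_OP + → 37 + 33 = 70. Stack: [70]
LOAD_FAST r → push 37. Stack: [70, 37]
BINARY_OP // → 70 // 37 = 1. Stack: [1]
STORE_FAST v → v=1. Stack: []
LOAD_CONST → push 8. Stack: [8]
LOAD_FAST r → push 37. Stack: [8, 37]
BINARY_OP // → 8 // 37 = 0. Stack: [0]
LOAD_CONST → push 11. Stack: [0, 11]
BINARY_OP ^ → 0 ^ 11 = 11. Stack: [11]
STORE_FAST r → r=11. Stack: []
LOAD_FAST a → push 33. Stack: [33]
LOAD_CONST → push 7. Stack: [33, 7]
BINARY_OP % → 33 % 7 = 5. Stack: [5]
STORE_FAST p → p=5. Stack: []
LOAD_FAST_LOAD_FAST a,a → push 33,33. Stack: [33, 33]
BINARY_OP | → 33 | 33 = 33. Stack: [33]
LOAD_CONST → push 11. Stack: [33, 11]
BINARY_OP + → 33 + 11 = 44. Stack: [44]
STORE_FAST q → q=44. Stack: []
LOAD_FAST a → push 33. Stack: [33]
LOAD_CONST → push 7. Stack: [33, 7]
BINARY_OP | → 33 | 7 = 39. Stack: [39]
LOAD_FAST r → push 11. Stack: [39, 11]
BINARY_OP + → 39 + 11 = 50. Stack: [50]
STORE_FAST p → p=50. Stack: []
LOAD_FAST_LOAD_FAST p,p → push 50,50. Stack: [50, 50]
BINARY_OP - → 50 - 50 = 0. Stack: [0]
STORE_FAST y → y=0. Stack: []
LOAD_FAST p → push 50. Stack: [50]
RETURN_VALUE → return 50.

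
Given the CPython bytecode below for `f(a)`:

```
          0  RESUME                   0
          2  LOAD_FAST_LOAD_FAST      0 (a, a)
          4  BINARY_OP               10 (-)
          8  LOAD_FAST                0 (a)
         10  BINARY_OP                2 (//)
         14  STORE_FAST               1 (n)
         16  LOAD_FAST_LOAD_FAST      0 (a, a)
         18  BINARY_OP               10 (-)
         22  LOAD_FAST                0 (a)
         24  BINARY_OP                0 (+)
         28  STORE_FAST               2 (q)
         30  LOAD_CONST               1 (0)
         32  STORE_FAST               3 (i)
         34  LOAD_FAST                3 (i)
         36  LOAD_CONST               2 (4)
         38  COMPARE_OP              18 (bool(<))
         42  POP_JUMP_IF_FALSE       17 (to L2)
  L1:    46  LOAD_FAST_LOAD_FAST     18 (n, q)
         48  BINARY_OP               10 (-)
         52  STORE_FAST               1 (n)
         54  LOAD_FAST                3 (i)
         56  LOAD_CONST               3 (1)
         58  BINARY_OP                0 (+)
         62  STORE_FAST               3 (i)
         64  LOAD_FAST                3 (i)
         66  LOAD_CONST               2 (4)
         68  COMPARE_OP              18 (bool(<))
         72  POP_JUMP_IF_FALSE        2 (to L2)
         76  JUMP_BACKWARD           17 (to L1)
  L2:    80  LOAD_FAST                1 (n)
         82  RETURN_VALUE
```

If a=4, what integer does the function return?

LOAD_FAST_LOAD_FAST a,a → push 4,4. Stack: [4, 4]
BINARY_OP - → 4 - 4 = 0. Stack: [0]
LOAD_FAST a → push 4. Stack: [0, 4]
BINARY_OP // → 0 // 4 = 0. Stack: [0]
STORE_FAST n → n=0. Stack: []
LOAD_FAST_LOAD_FAST a,a → push 4,4. Stack: [4, 4]
BINARY_OP - → 4 - 4 = 0. Stack: [0]
LOAD_FAST a → push 4. Stack: [0, 4]
BINARY_OP + → 0 + 4 = 4. Stack: [4]
STORE_FAST q → q=4. Stack: []
LOAD_CONST → push 0. Stack: [0]
STORE_FAST i → i=0. Stack: []
LOAD_FAST i → push 0. Stack: [0]
LOAD_CONST → push 4. Stack: [0, 4]
COMPARE_OP bool(<) → 0 vs 4 = True. Stack: [True]
POP_JUMP_IF_FALSE → pop True; no jump. Stack: []
LOAD_FAST_LOAD_FAST n,q → push 0,4. Stack: [0, 4]
BINARY_OP - → 0 - 4 = -4. Stack: [-4]
STORE_FAST n → n=-4. Stack: []
LOAD_FAST i → push 0. Stack: [0]
LOAD_CONST → push 1. Stack: [0, 1]
BINARY_OP + → 0 + 1 = 1. Stack: [1]
STORE_FAST i → i=1. Stack: []
LOAD_FAST i → push 1. Stack: [1]
LOAD_CONST → push 4. Stack: [1, 4]
COMPARE_OP bool(<) → 1 vs 4 = True. Stack: [True]
POP_JUMP_IF_FALSE → pop True; no jump. Stack: []
LOAD_FAST_LOAD_FAST n,q → push -4,4. Stack: [-4, 4]
BINARY_OP - → -4 - 4 = -8. Stack: [-8]
STORE_FAST n → n=-8. Stack: []
LOAD_FAST i → push 1. Stack: [1]
LOAD_CONST → push 1. Stack: [1, 1]
BINARY_OP + → 1 + 1 = 2. Stack: [2]
STORE_FAST i → i=2. Stack: []
LOAD_FAST i → push 2. Stack: [2]
LOAD_CONST → push 4. Stack: [2, 4]
COMPARE_OP bool(<) → 2 vs 4 = True. Stack: [True]
POP_JUMP_IF_FALSE → pop True; no jump. Stack: []
LOAD_FAST_LOAD_FAST n,q → push -8,4. Stack: [-8, 4]
BINARY_OP - → -8 - 4 = -12. Stack: [-12]
STORE_FAST n → n=-12. Stack: []
LOAD_FAST i → push 2. Stack: [2]
LOAD_CONST → push 1. Stack: [2, 1]
BINARY_OP + → 2 + 1 = 3. Stack: [3]
STORE_FAST i → i=3. Stack: []
LOAD_FAST i → push 3. Stack: [3]
LOAD_CONST → push 4. Stack: [3, 4]
COMPARE_OP bool(<) → 3 vs 4 = True. Stack: [True]
POP_JUMP_IF_FALSE → pop True; no jump. Stack: []
LOAD_FAST_LOAD_FAST n,q → push -12,4. Stack: [-12, 4]
BINARY_OP - → -12 - 4 = -16. Stack: [-16]
STORE_FAST n → n=-16. Stack: []
LOAD_FAST i → push 3. Stack: [3]
LOAD_CONST → push 1. Stack: [3, 1]
BINARY_OP + → 3 + 1 = 4. Stack: [4]
STORE_FAST i → i=4. Stack: []
LOAD_FAST i → push 4. Stack: [4]
LOAD_CONST → push 4. Stack: [4, 4]
COMPARE_OP bool(<) → 4 vs 4 = False. Stack: [False]
POP_JUMP_IF_FALSE → pop False; jump. Stack: []
LOAD_FAST n → push -16. Stack: [-16]
RETURN_VALUE → return -16.

-16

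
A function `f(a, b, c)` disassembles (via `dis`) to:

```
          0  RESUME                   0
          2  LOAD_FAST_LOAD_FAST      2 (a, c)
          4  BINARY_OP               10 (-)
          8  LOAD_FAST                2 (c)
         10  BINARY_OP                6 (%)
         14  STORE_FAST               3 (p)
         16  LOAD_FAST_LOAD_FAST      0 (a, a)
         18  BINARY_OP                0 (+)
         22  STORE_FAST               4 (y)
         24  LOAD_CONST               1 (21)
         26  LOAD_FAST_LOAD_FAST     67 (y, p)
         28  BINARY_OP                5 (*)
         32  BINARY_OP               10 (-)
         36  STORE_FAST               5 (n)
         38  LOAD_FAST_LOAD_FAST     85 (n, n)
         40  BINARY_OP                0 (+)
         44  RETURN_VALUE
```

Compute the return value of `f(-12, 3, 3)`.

LOAD_FAST_LOAD_FAST a,c → push -12,3. Stack: [-12, 3]
BINARY_OP - → -12 - 3 = -15. Stack: [-15]
LOAD_FAST c → push 3. Stack: [-15, 3]
BINARY_OP % → -15 % 3 = 0. Stack: [0]
STORE_FAST p → p=0. Stack: []
LOAD_FAST_LOAD_FAST a,a → push -12,-12. Stack: [-12, -12]
BINARY_OP + → -12 + -12 = -24. Stack: [-24]
STORE_FAST y → y=-24. Stack: []
LOAD_CONST → push 21. Stack: [21]
LOAD_FAST_LOAD_FAST y,p → push -24,0. Stack: [21, -24, 0]
BINARY_OP * → -24 * 0 = 0. Stack: [21, 0]
BINARY_OP - → 21 - 0 = 21. Stack: [21]
STORE_FAST n → n=21. Stack: []
LOAD_FAST_LOAD_FAST n,n → push 21,21. Stack: [21, 21]
BINARY_OP + → 21 + 21 = 42. Stack: [42]
RETURN_VALUE → return 42.

42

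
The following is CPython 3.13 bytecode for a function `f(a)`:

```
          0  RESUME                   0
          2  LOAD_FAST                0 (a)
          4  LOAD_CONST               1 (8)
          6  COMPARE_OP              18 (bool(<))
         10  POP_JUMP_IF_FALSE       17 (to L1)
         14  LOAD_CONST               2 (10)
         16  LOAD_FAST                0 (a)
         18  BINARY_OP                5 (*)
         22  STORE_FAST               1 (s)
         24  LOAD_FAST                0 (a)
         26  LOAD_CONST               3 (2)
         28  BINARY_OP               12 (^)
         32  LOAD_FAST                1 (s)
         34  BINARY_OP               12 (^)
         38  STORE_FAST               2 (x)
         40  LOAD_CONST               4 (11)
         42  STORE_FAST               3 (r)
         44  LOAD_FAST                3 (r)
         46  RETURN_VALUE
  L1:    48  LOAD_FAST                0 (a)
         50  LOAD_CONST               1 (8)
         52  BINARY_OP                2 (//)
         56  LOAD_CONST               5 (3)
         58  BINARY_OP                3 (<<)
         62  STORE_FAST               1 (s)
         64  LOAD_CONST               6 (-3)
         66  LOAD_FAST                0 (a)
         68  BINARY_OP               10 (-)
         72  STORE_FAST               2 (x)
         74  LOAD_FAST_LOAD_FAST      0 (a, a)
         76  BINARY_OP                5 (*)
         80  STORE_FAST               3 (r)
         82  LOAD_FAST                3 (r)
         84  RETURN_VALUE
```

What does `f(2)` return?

11

LOAD_FAST a → push 2. Stack: [2]
LOAD_CONST → push 8. Stack: [2, 8]
COMPARE_OP bool(<) → 2 vs 8 = True. Stack: [True]
POP_JUMP_IF_FALSE → pop True; no jump. Stack: []
LOAD_CONST → push 10. Stack: [10]
LOAD_FAST a → push 2. Stack: [10, 2]
BINARY_OP * → 10 * 2 = 20. Stack: [20]
STORE_FAST s → s=20. Stack: []
LOAD_FAST a → push 2. Stack: [2]
LOAD_CONST → push 2. Stack: [2, 2]
BINARY_OP ^ → 2 ^ 2 = 0. Stack: [0]
LOAD_FAST s → push 20. Stack: [0, 20]
BINARY_OP ^ → 0 ^ 20 = 20. Stack: [20]
STORE_FAST x → x=20. Stack: []
LOAD_CONST → push 11. Stack: [11]
STORE_FAST r → r=11. Stack: []
LOAD_FAST r → push 11. Stack: [11]
RETURN_VALUE → return 11.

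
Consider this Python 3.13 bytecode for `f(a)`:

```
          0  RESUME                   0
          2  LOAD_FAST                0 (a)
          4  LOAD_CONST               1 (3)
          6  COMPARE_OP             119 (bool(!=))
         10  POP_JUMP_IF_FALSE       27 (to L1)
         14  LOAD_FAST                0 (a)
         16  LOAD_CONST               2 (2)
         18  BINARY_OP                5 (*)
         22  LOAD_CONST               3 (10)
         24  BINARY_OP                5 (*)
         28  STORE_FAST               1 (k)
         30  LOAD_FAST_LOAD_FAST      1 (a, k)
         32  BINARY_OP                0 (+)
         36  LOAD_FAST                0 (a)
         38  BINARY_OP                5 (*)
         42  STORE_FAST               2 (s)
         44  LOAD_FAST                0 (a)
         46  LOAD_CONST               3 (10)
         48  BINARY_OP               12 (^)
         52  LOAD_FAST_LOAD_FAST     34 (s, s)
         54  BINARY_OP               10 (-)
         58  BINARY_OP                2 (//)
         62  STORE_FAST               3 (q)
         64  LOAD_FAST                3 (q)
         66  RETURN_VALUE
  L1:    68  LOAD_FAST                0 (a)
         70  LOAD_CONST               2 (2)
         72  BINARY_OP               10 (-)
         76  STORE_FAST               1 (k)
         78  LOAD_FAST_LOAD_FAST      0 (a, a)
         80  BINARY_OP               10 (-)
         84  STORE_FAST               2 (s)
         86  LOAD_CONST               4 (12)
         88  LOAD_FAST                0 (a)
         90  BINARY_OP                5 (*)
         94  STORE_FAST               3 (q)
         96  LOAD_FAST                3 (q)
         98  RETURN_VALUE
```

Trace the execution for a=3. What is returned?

36

LOAD_FAST a → push 3. Stack: [3]
LOAD_CONST → push 3. Stack: [3, 3]
COMPARE_OP bool(!=) → 3 vs 3 = False. Stack: [False]
POP_JUMP_IF_FALSE → pop False; jump. Stack: []
LOAD_FAST a → push 3. Stack: [3]
LOAD_CONST → push 2. Stack: [3, 2]
BINARY_OP - → 3 - 2 = 1. Stack: [1]
STORE_FAST k → k=1. Stack: []
LOAD_FAST_LOAD_FAST a,a → push 3,3. Stack: [3, 3]
BINARY_OP - → 3 - 3 = 0. Stack: [0]
STORE_FAST s → s=0. Stack: []
LOAD_CONST → push 12. Stack: [12]
LOAD_FAST a → push 3. Stack: [12, 3]
BINARY_OP * → 12 * 3 = 36. Stack: [36]
STORE_FAST q → q=36. Stack: []
LOAD_FAST q → push 36. Stack: [36]
RETURN_VALUE → return 36.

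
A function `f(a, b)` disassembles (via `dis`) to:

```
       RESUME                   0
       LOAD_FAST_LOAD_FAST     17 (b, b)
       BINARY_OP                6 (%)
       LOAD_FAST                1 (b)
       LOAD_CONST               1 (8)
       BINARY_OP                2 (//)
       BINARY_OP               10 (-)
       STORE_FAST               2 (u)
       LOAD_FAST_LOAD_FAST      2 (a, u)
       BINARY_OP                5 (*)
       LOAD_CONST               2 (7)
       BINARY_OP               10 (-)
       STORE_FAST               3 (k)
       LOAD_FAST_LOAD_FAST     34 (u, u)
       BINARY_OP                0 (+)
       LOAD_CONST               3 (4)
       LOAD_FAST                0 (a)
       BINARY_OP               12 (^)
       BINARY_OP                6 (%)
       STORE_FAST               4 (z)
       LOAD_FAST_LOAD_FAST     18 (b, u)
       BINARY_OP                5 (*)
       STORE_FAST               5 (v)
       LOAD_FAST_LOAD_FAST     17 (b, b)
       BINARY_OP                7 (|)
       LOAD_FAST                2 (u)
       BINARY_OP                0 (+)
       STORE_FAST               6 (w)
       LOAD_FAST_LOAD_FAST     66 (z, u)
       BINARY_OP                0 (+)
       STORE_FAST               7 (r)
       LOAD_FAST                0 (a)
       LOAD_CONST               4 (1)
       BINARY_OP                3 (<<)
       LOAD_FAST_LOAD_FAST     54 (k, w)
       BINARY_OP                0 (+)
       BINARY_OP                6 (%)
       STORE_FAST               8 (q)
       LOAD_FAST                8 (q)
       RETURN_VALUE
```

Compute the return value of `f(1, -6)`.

-9

LOAD_FAST_LOAD_FAST b,b → push -6,-6. Stack: [-6, -6]
BINARY_OP % → -6 % -6 = 0. Stack: [0]
LOAD_FAST b → push -6. Stack: [0, -6]
LOAD_CONST → push 8. Stack: [0, -6, 8]
BINARY_OP // → -6 // 8 = -1. Stack: [0, -1]
BINARY_OP - → 0 - -1 = 1. Stack: [1]
STORE_FAST u → u=1. Stack: []
LOAD_FAST_LOAD_FAST a,u → push 1,1. Stack: [1, 1]
BINARY_OP * → 1 * 1 = 1. Stack: [1]
LOAD_CONST → push 7. Stack: [1, 7]
BINARY_OP - → 1 - 7 = -6. Stack: [-6]
STORE_FAST k → k=-6. Stack: []
LOAD_FAST_LOAD_FAST u,u → push 1,1. Stack: [1, 1]
BINARY_OP + → 1 + 1 = 2. Stack: [2]
LOAD_CONST → push 4. Stack: [2, 4]
LOAD_FAST a → push 1. Stack: [2, 4, 1]
BINARY_OP ^ → 4 ^ 1 = 5. Stack: [2, 5]
BINARY_OP % → 2 % 5 = 2. Stack: [2]
STORE_FAST z → z=2. Stack: []
LOAD_FAST_LOAD_FAST b,u → push -6,1. Stack: [-6, 1]
BINARY_OP * → -6 * 1 = -6. Stack: [-6]
STORE_FAST v → v=-6. Stack: []
LOAD_FAST_LOAD_FAST b,b → push -6,-6. Stack: [-6, -6]
BINARY_OP | → -6 | -6 = -6. Stack: [-6]
LOAD_FAST u → push 1. Stack: [-6, 1]
BINARY_OP + → -6 + 1 = -5. Stack: [-5]
STORE_FAST w → w=-5. Stack: []
LOAD_FAST_LOAD_FAST z,u → push 2,1. Stack: [2, 1]
BINARY_OP + → 2 + 1 = 3. Stack: [3]
STORE_FAST r → r=3. Stack: []
LOAD_FAST a → push 1. Stack: [1]
LOAD_CONST → push 1. Stack: [1, 1]
BINARY_OP << → 1 << 1 = 2. Stack: [2]
LOAD_FAST_LOAD_FAST k,w → push -6,-5. Stack: [2, -6, -5]
BINARY_OP + → -6 + -5 = -11. Stack: [2, -11]
BINARY_OP % → 2 % -11 = -9. Stack: [-9]
STORE_FAST q → q=-9. Stack: []
LOAD_FAST q → push -9. Stack: [-9]
RETURN_VALUE → return -9.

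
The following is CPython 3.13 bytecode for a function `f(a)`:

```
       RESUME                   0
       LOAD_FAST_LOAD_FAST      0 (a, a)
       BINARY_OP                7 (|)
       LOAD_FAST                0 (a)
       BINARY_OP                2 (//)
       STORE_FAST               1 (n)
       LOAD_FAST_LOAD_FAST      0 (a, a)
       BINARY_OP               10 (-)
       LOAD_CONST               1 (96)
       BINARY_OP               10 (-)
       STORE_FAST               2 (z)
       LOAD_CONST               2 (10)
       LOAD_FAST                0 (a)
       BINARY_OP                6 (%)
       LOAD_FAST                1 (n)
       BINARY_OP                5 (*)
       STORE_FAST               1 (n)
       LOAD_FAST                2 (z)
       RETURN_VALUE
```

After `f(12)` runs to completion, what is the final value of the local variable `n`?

LOAD_FAST_LOAD_FAST a,a → push 12,12. Stack: [12, 12]
BINARY_OP | → 12 | 12 = 12. Stack: [12]
LOAD_FAST a → push 12. Stack: [12, 12]
BINARY_OP // → 12 // 12 = 1. Stack: [1]
STORE_FAST n → n=1. Stack: []
LOAD_FAST_LOAD_FAST a,a → push 12,12. Stack: [12, 12]
BINARY_OP - → 12 - 12 = 0. Stack: [0]
LOAD_CONST → push 96. Stack: [0, 96]
BINARY_OP - → 0 - 96 = -96. Stack: [-96]
STORE_FAST z → z=-96. Stack: []
LOAD_CONST → push 10. Stack: [10]
LOAD_FAST a → push 12. Stack: [10, 12]
BINARY_OP % → 10 % 12 = 10. Stack: [10]
LOAD_FAST n → push 1. Stack: [10, 1]
BINARY_OP * → 10 * 1 = 10. Stack: [10]
STORE_FAST n → n=10. Stack: []
LOAD_FAST z → push -96. Stack: [-96]
RETURN_VALUE → return -96.

10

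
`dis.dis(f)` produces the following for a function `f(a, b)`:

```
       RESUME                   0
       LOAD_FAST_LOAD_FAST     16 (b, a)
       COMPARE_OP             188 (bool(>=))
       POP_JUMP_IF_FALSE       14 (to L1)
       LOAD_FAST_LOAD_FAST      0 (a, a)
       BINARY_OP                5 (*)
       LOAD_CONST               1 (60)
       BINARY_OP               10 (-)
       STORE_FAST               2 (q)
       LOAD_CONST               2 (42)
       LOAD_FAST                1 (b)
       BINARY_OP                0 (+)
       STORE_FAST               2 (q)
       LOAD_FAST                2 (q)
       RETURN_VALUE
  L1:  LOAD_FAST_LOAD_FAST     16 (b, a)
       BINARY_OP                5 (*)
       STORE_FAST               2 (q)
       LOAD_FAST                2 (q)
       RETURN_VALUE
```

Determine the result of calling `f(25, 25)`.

LOAD_FAST_LOAD_FAST b,a → push 25,25. Stack: [25, 25]
COMPARE_OP bool(>=) → 25 vs 25 = True. Stack: [True]
POP_JUMP_IF_FALSE → pop True; no jump. Stack: []
LOAD_FAST_LOAD_FAST a,a → push 25,25. Stack: [25, 25]
BINARY_OP * → 25 * 25 = 625. Stack: [625]
LOAD_CONST → push 60. Stack: [625, 60]
BINARY_OP - → 625 - 60 = 565. Stack: [565]
STORE_FAST q → q=565. Stack: []
LOAD_CONST → push 42. Stack: [42]
LOAD_FAST b → push 25. Stack: [42, 25]
BINARY_OP + → 42 + 25 = 67. Stack: [67]
STORE_FAST q → q=67. Stack: []
LOAD_FAST q → push 67. Stack: [67]
RETURN_VALUE → return 67.

67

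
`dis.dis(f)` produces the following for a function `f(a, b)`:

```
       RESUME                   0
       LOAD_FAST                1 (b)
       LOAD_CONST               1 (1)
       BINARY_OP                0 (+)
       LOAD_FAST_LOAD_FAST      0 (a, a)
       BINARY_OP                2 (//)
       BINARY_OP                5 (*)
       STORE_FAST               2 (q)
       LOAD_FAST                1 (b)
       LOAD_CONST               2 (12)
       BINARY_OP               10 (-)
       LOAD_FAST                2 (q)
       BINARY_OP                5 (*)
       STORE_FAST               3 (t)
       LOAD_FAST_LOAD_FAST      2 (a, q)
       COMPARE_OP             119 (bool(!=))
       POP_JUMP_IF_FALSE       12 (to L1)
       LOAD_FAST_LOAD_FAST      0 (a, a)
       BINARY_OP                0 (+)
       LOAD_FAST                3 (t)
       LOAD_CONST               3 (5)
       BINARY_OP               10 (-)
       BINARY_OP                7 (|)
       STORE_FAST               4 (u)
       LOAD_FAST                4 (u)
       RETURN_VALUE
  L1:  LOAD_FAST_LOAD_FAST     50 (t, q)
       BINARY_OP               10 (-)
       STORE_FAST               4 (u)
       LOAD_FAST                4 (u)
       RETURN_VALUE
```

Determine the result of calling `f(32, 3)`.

LOAD_FAST b → push 3. Stack: [3]
LOAD_CONST → push 1. Stack: [3, 1]
BINARY_OP + → 3 + 1 = 4. Stack: [4]
LOAD_FAST_LOAD_FAST a,a → push 32,32. Stack: [4, 32, 32]
BINARY_OP // → 32 // 32 = 1. Stack: [4, 1]
BINARY_OP * → 4 * 1 = 4. Stack: [4]
STORE_FAST q → q=4. Stack: []
LOAD_FAST b → push 3. Stack: [3]
LOAD_CONST → push 12. Stack: [3, 12]
BINARY_OP - → 3 - 12 = -9. Stack: [-9]
LOAD_FAST q → push 4. Stack: [-9, 4]
BINARY_OP * → -9 * 4 = -36. Stack: [-36]
STORE_FAST t → t=-36. Stack: []
LOAD_FAST_LOAD_FAST a,q → push 32,4. Stack: [32, 4]
COMPARE_OP bool(!=) → 32 vs 4 = True. Stack: [True]
POP_JUMP_IF_FALSE → pop True; no jump. Stack: []
LOAD_FAST_LOAD_FAST a,a → push 32,32. Stack: [32, 32]
BINARY_OP + → 32 + 32 = 64. Stack: [64]
LOAD_FAST t → push -36. Stack: [64, -36]
LOAD_CONST → push 5. Stack: [64, -36, 5]
BINARY_OP - → -36 - 5 = -41. Stack: [64, -41]
BINARY_OP | → 64 | -41 = -41. Stack: [-41]
STORE_FAST u → u=-41. Stack: []
LOAD_FAST u → push -41. Stack: [-41]
RETURN_VALUE → return -41.

-41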